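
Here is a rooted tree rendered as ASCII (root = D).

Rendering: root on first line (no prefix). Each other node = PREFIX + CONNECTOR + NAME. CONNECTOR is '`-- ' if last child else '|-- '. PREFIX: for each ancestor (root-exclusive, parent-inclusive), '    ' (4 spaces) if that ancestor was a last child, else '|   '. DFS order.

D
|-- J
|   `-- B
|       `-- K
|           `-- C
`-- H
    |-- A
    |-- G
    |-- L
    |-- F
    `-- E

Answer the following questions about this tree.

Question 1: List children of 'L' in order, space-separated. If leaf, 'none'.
Node L's children (from adjacency): (leaf)

Answer: none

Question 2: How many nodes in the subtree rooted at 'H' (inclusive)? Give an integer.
Subtree rooted at H contains: A, E, F, G, H, L
Count = 6

Answer: 6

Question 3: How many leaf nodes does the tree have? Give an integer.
Answer: 6

Derivation:
Leaves (nodes with no children): A, C, E, F, G, L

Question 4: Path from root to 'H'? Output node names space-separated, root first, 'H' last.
Answer: D H

Derivation:
Walk down from root: D -> H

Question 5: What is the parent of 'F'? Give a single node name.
Answer: H

Derivation:
Scan adjacency: F appears as child of H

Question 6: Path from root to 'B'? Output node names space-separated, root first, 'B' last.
Walk down from root: D -> J -> B

Answer: D J B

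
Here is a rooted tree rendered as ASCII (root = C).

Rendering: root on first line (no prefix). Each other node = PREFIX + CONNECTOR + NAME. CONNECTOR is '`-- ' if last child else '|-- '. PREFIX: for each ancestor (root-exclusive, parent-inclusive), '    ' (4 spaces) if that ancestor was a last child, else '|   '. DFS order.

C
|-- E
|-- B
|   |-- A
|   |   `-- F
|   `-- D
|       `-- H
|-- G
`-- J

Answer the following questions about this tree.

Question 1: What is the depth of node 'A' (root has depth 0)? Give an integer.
Path from root to A: C -> B -> A
Depth = number of edges = 2

Answer: 2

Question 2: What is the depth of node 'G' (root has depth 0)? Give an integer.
Answer: 1

Derivation:
Path from root to G: C -> G
Depth = number of edges = 1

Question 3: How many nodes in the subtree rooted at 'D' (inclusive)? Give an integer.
Answer: 2

Derivation:
Subtree rooted at D contains: D, H
Count = 2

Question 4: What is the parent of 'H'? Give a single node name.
Answer: D

Derivation:
Scan adjacency: H appears as child of D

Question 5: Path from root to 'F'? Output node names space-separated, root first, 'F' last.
Walk down from root: C -> B -> A -> F

Answer: C B A F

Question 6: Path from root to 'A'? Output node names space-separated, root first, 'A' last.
Answer: C B A

Derivation:
Walk down from root: C -> B -> A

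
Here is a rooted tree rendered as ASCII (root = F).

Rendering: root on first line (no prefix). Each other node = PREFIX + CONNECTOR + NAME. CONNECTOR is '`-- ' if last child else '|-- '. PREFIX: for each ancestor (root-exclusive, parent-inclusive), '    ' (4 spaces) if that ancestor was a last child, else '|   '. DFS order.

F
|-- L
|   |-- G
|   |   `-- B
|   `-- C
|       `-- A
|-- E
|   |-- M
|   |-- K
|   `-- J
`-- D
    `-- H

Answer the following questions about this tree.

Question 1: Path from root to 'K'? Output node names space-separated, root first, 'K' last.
Answer: F E K

Derivation:
Walk down from root: F -> E -> K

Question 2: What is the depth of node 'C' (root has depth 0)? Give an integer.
Path from root to C: F -> L -> C
Depth = number of edges = 2

Answer: 2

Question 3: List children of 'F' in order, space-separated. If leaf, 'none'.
Answer: L E D

Derivation:
Node F's children (from adjacency): L, E, D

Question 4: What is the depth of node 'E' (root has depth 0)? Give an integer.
Answer: 1

Derivation:
Path from root to E: F -> E
Depth = number of edges = 1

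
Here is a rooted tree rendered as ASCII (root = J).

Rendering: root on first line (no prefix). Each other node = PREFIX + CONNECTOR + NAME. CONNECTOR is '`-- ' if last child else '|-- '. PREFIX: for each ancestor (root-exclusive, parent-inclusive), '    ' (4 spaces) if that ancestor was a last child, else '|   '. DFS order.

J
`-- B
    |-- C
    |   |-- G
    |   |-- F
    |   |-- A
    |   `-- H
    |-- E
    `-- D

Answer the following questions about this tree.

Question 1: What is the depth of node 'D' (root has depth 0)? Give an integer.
Path from root to D: J -> B -> D
Depth = number of edges = 2

Answer: 2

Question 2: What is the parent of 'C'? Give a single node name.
Scan adjacency: C appears as child of B

Answer: B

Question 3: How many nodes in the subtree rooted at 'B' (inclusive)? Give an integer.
Subtree rooted at B contains: A, B, C, D, E, F, G, H
Count = 8

Answer: 8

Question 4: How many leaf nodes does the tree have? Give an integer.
Leaves (nodes with no children): A, D, E, F, G, H

Answer: 6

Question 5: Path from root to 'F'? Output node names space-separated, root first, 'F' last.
Walk down from root: J -> B -> C -> F

Answer: J B C F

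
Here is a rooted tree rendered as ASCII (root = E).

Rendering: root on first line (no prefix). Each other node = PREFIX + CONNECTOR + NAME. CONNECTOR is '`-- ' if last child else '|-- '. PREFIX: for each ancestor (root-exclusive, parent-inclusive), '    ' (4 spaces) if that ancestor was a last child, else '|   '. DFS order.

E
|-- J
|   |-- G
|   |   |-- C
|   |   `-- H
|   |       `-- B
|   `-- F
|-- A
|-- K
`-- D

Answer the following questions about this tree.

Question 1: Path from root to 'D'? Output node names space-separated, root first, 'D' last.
Walk down from root: E -> D

Answer: E D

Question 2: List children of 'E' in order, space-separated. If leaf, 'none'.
Answer: J A K D

Derivation:
Node E's children (from adjacency): J, A, K, D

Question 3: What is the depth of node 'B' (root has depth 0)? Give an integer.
Path from root to B: E -> J -> G -> H -> B
Depth = number of edges = 4

Answer: 4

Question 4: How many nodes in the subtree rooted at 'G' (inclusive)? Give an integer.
Answer: 4

Derivation:
Subtree rooted at G contains: B, C, G, H
Count = 4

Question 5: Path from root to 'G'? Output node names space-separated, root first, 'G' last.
Answer: E J G

Derivation:
Walk down from root: E -> J -> G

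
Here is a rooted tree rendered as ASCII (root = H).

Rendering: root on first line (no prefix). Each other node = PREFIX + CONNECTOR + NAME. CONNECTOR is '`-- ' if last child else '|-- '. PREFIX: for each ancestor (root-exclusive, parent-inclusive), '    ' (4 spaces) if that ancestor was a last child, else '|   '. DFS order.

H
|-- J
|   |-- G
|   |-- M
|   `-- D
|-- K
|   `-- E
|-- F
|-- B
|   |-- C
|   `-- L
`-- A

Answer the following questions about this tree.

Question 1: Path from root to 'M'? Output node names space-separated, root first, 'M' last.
Walk down from root: H -> J -> M

Answer: H J M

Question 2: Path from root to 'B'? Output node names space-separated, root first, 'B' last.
Walk down from root: H -> B

Answer: H B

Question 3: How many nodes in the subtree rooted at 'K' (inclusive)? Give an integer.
Answer: 2

Derivation:
Subtree rooted at K contains: E, K
Count = 2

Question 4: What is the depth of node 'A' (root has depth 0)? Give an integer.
Path from root to A: H -> A
Depth = number of edges = 1

Answer: 1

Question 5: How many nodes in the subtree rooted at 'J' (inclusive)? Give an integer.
Answer: 4

Derivation:
Subtree rooted at J contains: D, G, J, M
Count = 4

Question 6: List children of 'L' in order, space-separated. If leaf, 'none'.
Node L's children (from adjacency): (leaf)

Answer: none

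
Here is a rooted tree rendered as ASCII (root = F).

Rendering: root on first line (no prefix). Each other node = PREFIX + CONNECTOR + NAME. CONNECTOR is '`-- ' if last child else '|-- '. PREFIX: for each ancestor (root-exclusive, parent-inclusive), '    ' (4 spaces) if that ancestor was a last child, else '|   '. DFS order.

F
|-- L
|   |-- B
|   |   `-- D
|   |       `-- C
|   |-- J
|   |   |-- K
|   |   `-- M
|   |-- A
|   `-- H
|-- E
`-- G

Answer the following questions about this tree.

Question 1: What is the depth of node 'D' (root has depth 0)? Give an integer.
Answer: 3

Derivation:
Path from root to D: F -> L -> B -> D
Depth = number of edges = 3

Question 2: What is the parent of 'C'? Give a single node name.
Scan adjacency: C appears as child of D

Answer: D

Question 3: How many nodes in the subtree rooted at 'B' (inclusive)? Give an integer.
Subtree rooted at B contains: B, C, D
Count = 3

Answer: 3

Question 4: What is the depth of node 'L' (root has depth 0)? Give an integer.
Path from root to L: F -> L
Depth = number of edges = 1

Answer: 1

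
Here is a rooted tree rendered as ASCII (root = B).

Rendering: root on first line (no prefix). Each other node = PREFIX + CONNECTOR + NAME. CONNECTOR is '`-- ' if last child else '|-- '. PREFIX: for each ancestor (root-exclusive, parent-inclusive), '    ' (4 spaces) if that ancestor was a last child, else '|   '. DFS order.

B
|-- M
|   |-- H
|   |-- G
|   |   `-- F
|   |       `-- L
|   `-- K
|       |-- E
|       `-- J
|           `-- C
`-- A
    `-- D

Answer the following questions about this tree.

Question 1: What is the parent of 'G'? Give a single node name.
Answer: M

Derivation:
Scan adjacency: G appears as child of M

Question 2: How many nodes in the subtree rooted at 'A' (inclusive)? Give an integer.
Answer: 2

Derivation:
Subtree rooted at A contains: A, D
Count = 2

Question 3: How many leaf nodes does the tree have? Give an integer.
Answer: 5

Derivation:
Leaves (nodes with no children): C, D, E, H, L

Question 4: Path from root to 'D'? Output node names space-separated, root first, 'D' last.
Walk down from root: B -> A -> D

Answer: B A D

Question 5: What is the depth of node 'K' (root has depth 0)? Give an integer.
Path from root to K: B -> M -> K
Depth = number of edges = 2

Answer: 2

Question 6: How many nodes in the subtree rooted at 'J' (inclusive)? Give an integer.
Subtree rooted at J contains: C, J
Count = 2

Answer: 2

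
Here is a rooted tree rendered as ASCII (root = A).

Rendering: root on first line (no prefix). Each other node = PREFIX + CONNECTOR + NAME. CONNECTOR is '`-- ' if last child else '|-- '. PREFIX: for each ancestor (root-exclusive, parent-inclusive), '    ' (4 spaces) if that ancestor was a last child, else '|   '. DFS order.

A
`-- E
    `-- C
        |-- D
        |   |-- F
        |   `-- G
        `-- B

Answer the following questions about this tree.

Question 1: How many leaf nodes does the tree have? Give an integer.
Answer: 3

Derivation:
Leaves (nodes with no children): B, F, G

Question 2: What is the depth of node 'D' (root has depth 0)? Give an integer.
Answer: 3

Derivation:
Path from root to D: A -> E -> C -> D
Depth = number of edges = 3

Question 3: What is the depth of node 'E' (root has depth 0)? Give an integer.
Path from root to E: A -> E
Depth = number of edges = 1

Answer: 1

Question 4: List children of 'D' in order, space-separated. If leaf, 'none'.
Answer: F G

Derivation:
Node D's children (from adjacency): F, G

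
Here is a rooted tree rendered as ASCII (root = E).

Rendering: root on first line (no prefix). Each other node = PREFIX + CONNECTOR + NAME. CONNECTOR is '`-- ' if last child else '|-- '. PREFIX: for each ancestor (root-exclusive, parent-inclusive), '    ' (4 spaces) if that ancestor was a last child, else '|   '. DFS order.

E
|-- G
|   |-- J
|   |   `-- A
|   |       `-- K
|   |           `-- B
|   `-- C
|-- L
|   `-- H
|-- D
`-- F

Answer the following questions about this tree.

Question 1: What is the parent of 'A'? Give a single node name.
Scan adjacency: A appears as child of J

Answer: J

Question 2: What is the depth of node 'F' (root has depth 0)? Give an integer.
Path from root to F: E -> F
Depth = number of edges = 1

Answer: 1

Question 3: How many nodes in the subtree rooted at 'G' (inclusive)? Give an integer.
Answer: 6

Derivation:
Subtree rooted at G contains: A, B, C, G, J, K
Count = 6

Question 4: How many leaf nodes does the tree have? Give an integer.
Answer: 5

Derivation:
Leaves (nodes with no children): B, C, D, F, H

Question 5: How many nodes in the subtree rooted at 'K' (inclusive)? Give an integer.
Subtree rooted at K contains: B, K
Count = 2

Answer: 2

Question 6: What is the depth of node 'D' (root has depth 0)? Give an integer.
Answer: 1

Derivation:
Path from root to D: E -> D
Depth = number of edges = 1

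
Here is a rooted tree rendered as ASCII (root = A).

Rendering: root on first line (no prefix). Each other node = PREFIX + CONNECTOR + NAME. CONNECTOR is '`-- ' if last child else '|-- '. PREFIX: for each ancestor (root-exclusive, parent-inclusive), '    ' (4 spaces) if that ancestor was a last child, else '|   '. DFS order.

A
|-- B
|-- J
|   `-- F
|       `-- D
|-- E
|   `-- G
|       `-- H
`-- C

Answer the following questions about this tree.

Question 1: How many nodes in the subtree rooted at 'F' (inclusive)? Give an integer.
Subtree rooted at F contains: D, F
Count = 2

Answer: 2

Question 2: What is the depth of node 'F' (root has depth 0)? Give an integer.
Path from root to F: A -> J -> F
Depth = number of edges = 2

Answer: 2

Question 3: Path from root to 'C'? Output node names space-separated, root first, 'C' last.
Walk down from root: A -> C

Answer: A C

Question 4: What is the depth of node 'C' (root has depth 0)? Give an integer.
Path from root to C: A -> C
Depth = number of edges = 1

Answer: 1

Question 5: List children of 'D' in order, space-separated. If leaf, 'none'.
Answer: none

Derivation:
Node D's children (from adjacency): (leaf)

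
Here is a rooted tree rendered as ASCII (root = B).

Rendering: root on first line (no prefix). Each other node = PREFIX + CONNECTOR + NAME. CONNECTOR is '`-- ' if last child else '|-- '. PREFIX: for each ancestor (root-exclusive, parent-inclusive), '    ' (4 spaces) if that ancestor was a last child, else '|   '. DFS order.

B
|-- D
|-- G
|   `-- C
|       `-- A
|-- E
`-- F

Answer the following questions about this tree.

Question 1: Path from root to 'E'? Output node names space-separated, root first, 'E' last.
Walk down from root: B -> E

Answer: B E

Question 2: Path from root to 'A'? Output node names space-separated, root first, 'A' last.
Answer: B G C A

Derivation:
Walk down from root: B -> G -> C -> A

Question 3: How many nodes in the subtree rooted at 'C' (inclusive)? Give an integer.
Subtree rooted at C contains: A, C
Count = 2

Answer: 2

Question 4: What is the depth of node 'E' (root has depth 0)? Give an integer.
Path from root to E: B -> E
Depth = number of edges = 1

Answer: 1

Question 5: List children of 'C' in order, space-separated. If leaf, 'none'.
Node C's children (from adjacency): A

Answer: A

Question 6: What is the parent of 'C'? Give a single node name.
Scan adjacency: C appears as child of G

Answer: G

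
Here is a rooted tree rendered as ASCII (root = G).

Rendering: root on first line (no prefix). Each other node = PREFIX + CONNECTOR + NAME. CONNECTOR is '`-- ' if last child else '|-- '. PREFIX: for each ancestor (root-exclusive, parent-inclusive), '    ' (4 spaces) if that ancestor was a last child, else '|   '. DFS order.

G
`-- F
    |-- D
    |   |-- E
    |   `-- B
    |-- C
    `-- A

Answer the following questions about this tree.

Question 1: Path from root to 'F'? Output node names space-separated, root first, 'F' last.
Answer: G F

Derivation:
Walk down from root: G -> F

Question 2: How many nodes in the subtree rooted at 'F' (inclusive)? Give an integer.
Subtree rooted at F contains: A, B, C, D, E, F
Count = 6

Answer: 6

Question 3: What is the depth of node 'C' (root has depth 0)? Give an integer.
Answer: 2

Derivation:
Path from root to C: G -> F -> C
Depth = number of edges = 2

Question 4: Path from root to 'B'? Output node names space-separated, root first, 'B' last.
Answer: G F D B

Derivation:
Walk down from root: G -> F -> D -> B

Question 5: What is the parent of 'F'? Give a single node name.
Scan adjacency: F appears as child of G

Answer: G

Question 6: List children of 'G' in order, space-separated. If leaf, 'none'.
Node G's children (from adjacency): F

Answer: F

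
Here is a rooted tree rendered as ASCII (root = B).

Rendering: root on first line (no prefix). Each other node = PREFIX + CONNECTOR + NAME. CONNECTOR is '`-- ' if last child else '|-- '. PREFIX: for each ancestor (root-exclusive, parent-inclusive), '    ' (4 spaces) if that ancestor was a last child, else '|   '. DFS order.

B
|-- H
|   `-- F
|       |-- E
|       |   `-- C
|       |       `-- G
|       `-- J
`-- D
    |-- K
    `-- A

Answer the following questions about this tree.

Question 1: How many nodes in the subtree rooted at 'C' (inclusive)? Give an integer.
Subtree rooted at C contains: C, G
Count = 2

Answer: 2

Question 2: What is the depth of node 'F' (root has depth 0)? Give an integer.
Path from root to F: B -> H -> F
Depth = number of edges = 2

Answer: 2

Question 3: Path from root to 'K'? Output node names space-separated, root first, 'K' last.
Answer: B D K

Derivation:
Walk down from root: B -> D -> K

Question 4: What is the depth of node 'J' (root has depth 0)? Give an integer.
Path from root to J: B -> H -> F -> J
Depth = number of edges = 3

Answer: 3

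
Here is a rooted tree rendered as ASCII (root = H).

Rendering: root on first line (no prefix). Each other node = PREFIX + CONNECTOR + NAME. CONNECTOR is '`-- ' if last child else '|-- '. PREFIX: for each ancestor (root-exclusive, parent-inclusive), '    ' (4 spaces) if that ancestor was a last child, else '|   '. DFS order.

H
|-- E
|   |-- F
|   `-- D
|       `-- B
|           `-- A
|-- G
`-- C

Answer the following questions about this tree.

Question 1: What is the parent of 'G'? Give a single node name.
Scan adjacency: G appears as child of H

Answer: H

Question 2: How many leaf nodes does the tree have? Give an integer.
Leaves (nodes with no children): A, C, F, G

Answer: 4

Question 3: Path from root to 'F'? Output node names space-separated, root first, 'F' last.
Walk down from root: H -> E -> F

Answer: H E F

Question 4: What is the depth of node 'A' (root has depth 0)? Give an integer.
Path from root to A: H -> E -> D -> B -> A
Depth = number of edges = 4

Answer: 4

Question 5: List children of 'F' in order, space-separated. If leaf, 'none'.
Node F's children (from adjacency): (leaf)

Answer: none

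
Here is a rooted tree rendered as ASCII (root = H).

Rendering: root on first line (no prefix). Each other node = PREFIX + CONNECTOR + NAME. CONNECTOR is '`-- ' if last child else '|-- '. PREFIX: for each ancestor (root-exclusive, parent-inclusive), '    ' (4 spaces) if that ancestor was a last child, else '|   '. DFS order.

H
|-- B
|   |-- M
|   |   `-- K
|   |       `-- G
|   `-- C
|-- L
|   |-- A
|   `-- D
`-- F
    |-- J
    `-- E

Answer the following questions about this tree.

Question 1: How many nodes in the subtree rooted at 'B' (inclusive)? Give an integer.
Answer: 5

Derivation:
Subtree rooted at B contains: B, C, G, K, M
Count = 5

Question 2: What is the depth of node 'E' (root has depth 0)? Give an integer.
Path from root to E: H -> F -> E
Depth = number of edges = 2

Answer: 2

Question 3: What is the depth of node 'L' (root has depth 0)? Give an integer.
Answer: 1

Derivation:
Path from root to L: H -> L
Depth = number of edges = 1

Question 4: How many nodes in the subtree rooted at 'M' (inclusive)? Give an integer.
Subtree rooted at M contains: G, K, M
Count = 3

Answer: 3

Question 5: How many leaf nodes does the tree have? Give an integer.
Answer: 6

Derivation:
Leaves (nodes with no children): A, C, D, E, G, J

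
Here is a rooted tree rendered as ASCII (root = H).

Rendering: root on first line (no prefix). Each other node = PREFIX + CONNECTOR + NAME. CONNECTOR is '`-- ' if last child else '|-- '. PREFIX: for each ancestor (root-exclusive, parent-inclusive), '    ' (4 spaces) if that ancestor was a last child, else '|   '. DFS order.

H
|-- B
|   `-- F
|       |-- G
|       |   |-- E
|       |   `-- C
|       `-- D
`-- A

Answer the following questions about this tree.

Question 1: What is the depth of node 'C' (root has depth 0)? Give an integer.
Answer: 4

Derivation:
Path from root to C: H -> B -> F -> G -> C
Depth = number of edges = 4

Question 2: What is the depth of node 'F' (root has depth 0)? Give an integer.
Answer: 2

Derivation:
Path from root to F: H -> B -> F
Depth = number of edges = 2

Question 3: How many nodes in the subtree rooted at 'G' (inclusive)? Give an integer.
Answer: 3

Derivation:
Subtree rooted at G contains: C, E, G
Count = 3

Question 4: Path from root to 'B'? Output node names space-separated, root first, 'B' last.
Answer: H B

Derivation:
Walk down from root: H -> B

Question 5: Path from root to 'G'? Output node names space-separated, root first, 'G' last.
Answer: H B F G

Derivation:
Walk down from root: H -> B -> F -> G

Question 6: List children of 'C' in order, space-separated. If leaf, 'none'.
Answer: none

Derivation:
Node C's children (from adjacency): (leaf)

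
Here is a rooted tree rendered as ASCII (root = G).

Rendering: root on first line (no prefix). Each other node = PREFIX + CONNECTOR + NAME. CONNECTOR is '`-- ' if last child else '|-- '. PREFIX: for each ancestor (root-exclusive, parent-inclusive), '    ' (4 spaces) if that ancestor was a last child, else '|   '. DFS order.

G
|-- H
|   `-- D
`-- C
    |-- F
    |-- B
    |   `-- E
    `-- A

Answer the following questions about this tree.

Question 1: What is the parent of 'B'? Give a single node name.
Scan adjacency: B appears as child of C

Answer: C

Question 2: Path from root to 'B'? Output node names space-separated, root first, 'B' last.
Walk down from root: G -> C -> B

Answer: G C B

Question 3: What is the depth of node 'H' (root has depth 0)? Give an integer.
Path from root to H: G -> H
Depth = number of edges = 1

Answer: 1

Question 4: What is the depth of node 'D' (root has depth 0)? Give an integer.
Answer: 2

Derivation:
Path from root to D: G -> H -> D
Depth = number of edges = 2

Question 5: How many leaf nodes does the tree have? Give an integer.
Leaves (nodes with no children): A, D, E, F

Answer: 4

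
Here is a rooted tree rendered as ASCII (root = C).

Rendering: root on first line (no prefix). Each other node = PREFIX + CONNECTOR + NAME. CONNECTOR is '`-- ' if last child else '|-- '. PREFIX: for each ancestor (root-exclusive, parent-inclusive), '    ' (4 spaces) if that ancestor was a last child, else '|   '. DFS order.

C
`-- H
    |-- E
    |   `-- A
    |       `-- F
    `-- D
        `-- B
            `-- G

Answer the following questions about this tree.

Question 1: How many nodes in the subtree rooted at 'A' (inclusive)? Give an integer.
Subtree rooted at A contains: A, F
Count = 2

Answer: 2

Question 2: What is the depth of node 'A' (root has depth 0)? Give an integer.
Path from root to A: C -> H -> E -> A
Depth = number of edges = 3

Answer: 3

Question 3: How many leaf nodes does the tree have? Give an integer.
Leaves (nodes with no children): F, G

Answer: 2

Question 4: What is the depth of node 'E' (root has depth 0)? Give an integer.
Path from root to E: C -> H -> E
Depth = number of edges = 2

Answer: 2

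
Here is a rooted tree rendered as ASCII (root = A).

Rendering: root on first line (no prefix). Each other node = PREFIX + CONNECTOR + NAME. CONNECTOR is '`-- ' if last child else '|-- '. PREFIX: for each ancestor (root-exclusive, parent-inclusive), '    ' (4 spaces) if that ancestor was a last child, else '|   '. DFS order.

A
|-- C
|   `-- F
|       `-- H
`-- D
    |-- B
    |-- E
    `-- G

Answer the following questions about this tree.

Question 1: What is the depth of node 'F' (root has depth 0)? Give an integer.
Path from root to F: A -> C -> F
Depth = number of edges = 2

Answer: 2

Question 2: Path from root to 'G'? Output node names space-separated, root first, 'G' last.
Walk down from root: A -> D -> G

Answer: A D G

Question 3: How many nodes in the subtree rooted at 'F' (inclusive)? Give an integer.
Subtree rooted at F contains: F, H
Count = 2

Answer: 2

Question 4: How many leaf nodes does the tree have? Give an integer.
Leaves (nodes with no children): B, E, G, H

Answer: 4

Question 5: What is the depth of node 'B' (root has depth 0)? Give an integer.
Path from root to B: A -> D -> B
Depth = number of edges = 2

Answer: 2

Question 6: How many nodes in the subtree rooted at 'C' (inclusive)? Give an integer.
Subtree rooted at C contains: C, F, H
Count = 3

Answer: 3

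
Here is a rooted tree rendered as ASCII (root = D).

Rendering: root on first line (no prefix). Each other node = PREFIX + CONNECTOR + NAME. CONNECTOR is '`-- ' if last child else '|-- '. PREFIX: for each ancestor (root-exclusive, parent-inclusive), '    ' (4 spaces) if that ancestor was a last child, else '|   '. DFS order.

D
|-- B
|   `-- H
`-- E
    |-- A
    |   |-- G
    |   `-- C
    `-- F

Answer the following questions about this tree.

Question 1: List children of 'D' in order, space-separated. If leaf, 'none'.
Answer: B E

Derivation:
Node D's children (from adjacency): B, E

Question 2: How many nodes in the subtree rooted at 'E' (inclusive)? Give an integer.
Subtree rooted at E contains: A, C, E, F, G
Count = 5

Answer: 5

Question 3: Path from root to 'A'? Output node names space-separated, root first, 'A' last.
Answer: D E A

Derivation:
Walk down from root: D -> E -> A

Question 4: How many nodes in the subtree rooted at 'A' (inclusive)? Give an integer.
Subtree rooted at A contains: A, C, G
Count = 3

Answer: 3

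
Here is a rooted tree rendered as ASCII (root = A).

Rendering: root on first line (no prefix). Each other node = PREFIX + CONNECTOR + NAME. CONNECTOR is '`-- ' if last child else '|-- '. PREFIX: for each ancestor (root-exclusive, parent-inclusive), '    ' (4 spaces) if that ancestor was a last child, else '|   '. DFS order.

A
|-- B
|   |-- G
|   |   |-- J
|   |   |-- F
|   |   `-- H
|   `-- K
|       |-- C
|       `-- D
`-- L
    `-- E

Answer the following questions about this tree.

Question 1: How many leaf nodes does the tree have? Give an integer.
Leaves (nodes with no children): C, D, E, F, H, J

Answer: 6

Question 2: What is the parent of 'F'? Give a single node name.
Scan adjacency: F appears as child of G

Answer: G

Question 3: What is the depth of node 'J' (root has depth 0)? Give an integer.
Answer: 3

Derivation:
Path from root to J: A -> B -> G -> J
Depth = number of edges = 3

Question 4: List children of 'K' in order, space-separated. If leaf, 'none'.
Answer: C D

Derivation:
Node K's children (from adjacency): C, D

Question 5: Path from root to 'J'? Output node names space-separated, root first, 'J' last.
Walk down from root: A -> B -> G -> J

Answer: A B G J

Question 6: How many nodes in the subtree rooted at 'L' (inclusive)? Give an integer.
Subtree rooted at L contains: E, L
Count = 2

Answer: 2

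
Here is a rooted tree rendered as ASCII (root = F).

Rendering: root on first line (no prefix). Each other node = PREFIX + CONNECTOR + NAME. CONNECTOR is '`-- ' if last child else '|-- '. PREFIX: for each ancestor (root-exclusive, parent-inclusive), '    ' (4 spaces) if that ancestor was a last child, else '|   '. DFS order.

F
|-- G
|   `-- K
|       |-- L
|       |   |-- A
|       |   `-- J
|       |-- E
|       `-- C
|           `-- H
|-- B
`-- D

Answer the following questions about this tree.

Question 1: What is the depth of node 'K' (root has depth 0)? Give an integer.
Answer: 2

Derivation:
Path from root to K: F -> G -> K
Depth = number of edges = 2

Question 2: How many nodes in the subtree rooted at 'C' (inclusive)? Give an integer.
Subtree rooted at C contains: C, H
Count = 2

Answer: 2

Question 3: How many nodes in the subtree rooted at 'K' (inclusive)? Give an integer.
Subtree rooted at K contains: A, C, E, H, J, K, L
Count = 7

Answer: 7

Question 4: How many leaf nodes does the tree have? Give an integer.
Answer: 6

Derivation:
Leaves (nodes with no children): A, B, D, E, H, J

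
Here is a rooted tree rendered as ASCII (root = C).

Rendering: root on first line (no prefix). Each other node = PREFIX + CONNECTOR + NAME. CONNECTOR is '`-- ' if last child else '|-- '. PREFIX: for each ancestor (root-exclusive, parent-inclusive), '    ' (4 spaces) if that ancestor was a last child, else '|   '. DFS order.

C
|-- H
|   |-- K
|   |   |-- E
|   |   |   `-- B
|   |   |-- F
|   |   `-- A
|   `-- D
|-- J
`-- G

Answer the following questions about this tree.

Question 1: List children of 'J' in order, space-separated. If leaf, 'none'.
Answer: none

Derivation:
Node J's children (from adjacency): (leaf)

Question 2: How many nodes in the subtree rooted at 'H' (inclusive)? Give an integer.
Subtree rooted at H contains: A, B, D, E, F, H, K
Count = 7

Answer: 7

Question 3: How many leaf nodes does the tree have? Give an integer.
Answer: 6

Derivation:
Leaves (nodes with no children): A, B, D, F, G, J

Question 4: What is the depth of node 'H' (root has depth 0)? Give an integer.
Path from root to H: C -> H
Depth = number of edges = 1

Answer: 1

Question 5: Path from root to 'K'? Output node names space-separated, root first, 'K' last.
Answer: C H K

Derivation:
Walk down from root: C -> H -> K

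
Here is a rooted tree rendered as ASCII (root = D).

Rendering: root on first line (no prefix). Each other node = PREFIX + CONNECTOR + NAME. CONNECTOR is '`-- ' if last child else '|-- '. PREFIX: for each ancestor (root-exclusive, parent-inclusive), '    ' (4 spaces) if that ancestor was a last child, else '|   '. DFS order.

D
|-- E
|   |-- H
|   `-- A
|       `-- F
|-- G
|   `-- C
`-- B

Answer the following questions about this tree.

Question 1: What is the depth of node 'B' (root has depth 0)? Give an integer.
Answer: 1

Derivation:
Path from root to B: D -> B
Depth = number of edges = 1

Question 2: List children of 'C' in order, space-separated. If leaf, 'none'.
Answer: none

Derivation:
Node C's children (from adjacency): (leaf)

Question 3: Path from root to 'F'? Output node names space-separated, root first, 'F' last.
Walk down from root: D -> E -> A -> F

Answer: D E A F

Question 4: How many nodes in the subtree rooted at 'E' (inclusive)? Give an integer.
Answer: 4

Derivation:
Subtree rooted at E contains: A, E, F, H
Count = 4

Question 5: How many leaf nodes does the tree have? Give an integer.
Leaves (nodes with no children): B, C, F, H

Answer: 4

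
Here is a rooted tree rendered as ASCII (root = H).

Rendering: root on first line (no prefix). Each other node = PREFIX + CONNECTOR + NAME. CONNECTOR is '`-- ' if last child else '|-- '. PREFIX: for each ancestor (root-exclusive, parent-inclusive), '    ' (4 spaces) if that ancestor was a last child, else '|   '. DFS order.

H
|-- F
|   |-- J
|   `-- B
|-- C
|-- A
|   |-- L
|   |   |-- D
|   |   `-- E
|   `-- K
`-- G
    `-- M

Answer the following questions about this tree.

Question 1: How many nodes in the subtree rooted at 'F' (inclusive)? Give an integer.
Subtree rooted at F contains: B, F, J
Count = 3

Answer: 3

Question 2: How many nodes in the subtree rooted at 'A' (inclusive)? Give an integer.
Subtree rooted at A contains: A, D, E, K, L
Count = 5

Answer: 5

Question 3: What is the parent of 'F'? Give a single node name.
Scan adjacency: F appears as child of H

Answer: H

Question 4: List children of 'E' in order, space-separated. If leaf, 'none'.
Node E's children (from adjacency): (leaf)

Answer: none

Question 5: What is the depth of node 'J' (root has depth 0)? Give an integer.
Path from root to J: H -> F -> J
Depth = number of edges = 2

Answer: 2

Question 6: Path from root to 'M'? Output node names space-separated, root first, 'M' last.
Walk down from root: H -> G -> M

Answer: H G M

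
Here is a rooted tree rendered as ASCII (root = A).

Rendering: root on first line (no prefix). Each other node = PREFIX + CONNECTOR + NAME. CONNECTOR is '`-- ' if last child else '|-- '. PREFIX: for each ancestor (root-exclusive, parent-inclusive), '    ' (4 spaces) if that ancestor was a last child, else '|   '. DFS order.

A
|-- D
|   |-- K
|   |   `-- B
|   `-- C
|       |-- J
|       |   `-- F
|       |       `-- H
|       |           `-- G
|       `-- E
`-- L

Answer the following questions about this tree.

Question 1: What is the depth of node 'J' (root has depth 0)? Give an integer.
Path from root to J: A -> D -> C -> J
Depth = number of edges = 3

Answer: 3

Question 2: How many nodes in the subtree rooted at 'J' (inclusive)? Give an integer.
Answer: 4

Derivation:
Subtree rooted at J contains: F, G, H, J
Count = 4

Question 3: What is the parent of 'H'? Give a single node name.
Answer: F

Derivation:
Scan adjacency: H appears as child of F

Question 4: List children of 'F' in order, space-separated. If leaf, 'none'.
Answer: H

Derivation:
Node F's children (from adjacency): H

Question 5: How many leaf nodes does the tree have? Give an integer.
Leaves (nodes with no children): B, E, G, L

Answer: 4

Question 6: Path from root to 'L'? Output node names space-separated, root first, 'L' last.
Walk down from root: A -> L

Answer: A L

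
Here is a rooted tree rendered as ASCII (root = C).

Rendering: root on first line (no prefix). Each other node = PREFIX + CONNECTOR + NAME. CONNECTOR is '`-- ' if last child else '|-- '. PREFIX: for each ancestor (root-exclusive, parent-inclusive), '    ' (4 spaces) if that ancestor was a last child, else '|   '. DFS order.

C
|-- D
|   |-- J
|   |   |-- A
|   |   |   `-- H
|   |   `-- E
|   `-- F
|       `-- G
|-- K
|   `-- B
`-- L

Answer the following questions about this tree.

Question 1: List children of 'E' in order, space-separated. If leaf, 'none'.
Answer: none

Derivation:
Node E's children (from adjacency): (leaf)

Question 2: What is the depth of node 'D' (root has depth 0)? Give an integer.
Path from root to D: C -> D
Depth = number of edges = 1

Answer: 1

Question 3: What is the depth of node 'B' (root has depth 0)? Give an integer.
Path from root to B: C -> K -> B
Depth = number of edges = 2

Answer: 2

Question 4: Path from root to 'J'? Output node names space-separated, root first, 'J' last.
Walk down from root: C -> D -> J

Answer: C D J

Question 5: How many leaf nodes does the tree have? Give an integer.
Answer: 5

Derivation:
Leaves (nodes with no children): B, E, G, H, L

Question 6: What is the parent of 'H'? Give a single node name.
Answer: A

Derivation:
Scan adjacency: H appears as child of A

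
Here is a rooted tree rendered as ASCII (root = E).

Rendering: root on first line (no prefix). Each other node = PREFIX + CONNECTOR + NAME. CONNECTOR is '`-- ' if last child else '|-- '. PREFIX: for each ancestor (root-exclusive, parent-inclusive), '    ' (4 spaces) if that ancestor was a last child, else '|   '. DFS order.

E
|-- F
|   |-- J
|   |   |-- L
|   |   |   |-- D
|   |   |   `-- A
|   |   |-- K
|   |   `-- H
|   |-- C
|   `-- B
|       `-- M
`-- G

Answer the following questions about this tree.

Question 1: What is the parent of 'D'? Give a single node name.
Scan adjacency: D appears as child of L

Answer: L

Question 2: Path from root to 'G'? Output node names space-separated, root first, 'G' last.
Answer: E G

Derivation:
Walk down from root: E -> G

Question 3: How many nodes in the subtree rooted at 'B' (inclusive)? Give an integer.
Subtree rooted at B contains: B, M
Count = 2

Answer: 2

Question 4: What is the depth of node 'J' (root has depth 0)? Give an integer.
Answer: 2

Derivation:
Path from root to J: E -> F -> J
Depth = number of edges = 2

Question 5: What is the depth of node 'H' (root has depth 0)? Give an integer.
Answer: 3

Derivation:
Path from root to H: E -> F -> J -> H
Depth = number of edges = 3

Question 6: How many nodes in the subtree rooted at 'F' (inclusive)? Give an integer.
Subtree rooted at F contains: A, B, C, D, F, H, J, K, L, M
Count = 10

Answer: 10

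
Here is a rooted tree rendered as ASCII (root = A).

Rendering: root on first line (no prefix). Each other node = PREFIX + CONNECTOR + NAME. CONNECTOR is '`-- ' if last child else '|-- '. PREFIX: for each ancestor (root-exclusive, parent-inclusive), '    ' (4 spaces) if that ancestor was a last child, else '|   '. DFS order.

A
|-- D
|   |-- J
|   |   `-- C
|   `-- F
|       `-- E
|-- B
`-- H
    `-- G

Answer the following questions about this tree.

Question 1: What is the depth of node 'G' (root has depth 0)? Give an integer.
Path from root to G: A -> H -> G
Depth = number of edges = 2

Answer: 2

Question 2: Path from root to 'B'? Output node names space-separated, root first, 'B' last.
Walk down from root: A -> B

Answer: A B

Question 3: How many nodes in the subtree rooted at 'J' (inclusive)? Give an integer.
Answer: 2

Derivation:
Subtree rooted at J contains: C, J
Count = 2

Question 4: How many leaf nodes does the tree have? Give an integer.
Answer: 4

Derivation:
Leaves (nodes with no children): B, C, E, G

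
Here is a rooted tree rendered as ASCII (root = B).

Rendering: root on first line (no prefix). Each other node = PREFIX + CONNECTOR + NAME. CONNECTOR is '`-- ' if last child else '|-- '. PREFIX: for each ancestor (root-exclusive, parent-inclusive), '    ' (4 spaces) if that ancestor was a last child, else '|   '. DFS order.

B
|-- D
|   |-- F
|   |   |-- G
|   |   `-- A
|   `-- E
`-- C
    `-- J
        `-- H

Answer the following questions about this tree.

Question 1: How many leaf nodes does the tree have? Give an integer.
Leaves (nodes with no children): A, E, G, H

Answer: 4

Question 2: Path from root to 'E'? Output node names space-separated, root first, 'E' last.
Answer: B D E

Derivation:
Walk down from root: B -> D -> E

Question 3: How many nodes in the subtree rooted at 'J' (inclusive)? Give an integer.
Subtree rooted at J contains: H, J
Count = 2

Answer: 2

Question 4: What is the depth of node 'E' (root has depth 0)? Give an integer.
Answer: 2

Derivation:
Path from root to E: B -> D -> E
Depth = number of edges = 2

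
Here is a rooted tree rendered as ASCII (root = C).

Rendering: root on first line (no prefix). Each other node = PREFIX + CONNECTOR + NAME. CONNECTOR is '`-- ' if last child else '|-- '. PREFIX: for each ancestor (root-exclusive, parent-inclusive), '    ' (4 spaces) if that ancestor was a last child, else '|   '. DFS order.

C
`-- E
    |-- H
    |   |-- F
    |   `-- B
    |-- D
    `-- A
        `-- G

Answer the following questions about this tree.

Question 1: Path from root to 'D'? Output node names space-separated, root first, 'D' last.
Walk down from root: C -> E -> D

Answer: C E D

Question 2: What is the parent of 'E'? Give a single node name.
Scan adjacency: E appears as child of C

Answer: C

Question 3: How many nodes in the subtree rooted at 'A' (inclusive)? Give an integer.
Answer: 2

Derivation:
Subtree rooted at A contains: A, G
Count = 2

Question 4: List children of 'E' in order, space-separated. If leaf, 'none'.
Node E's children (from adjacency): H, D, A

Answer: H D A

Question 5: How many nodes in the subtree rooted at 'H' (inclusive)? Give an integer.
Subtree rooted at H contains: B, F, H
Count = 3

Answer: 3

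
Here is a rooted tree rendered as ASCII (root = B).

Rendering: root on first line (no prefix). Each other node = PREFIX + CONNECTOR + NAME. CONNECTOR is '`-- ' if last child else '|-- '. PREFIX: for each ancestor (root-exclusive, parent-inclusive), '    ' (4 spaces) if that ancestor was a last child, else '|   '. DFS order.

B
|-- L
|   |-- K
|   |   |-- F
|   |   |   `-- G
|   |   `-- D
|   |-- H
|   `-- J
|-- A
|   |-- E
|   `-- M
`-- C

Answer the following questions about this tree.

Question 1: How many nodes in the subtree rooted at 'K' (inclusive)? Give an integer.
Subtree rooted at K contains: D, F, G, K
Count = 4

Answer: 4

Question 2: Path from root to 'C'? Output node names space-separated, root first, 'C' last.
Walk down from root: B -> C

Answer: B C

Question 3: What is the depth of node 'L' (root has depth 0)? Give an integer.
Path from root to L: B -> L
Depth = number of edges = 1

Answer: 1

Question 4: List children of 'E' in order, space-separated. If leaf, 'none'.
Answer: none

Derivation:
Node E's children (from adjacency): (leaf)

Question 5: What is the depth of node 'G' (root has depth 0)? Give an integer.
Answer: 4

Derivation:
Path from root to G: B -> L -> K -> F -> G
Depth = number of edges = 4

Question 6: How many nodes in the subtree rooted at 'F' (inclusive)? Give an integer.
Answer: 2

Derivation:
Subtree rooted at F contains: F, G
Count = 2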